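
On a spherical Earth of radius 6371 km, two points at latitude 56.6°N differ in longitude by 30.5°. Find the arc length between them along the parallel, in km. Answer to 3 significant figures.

Arc length along a parallel = R cos φ · Δλ (with Δλ in radians).
= 6371 × cos 56.6° × (30.5° × π/180) = 6371 × 0.5505 × 0.5323 ≈ 1870 km.

1870 km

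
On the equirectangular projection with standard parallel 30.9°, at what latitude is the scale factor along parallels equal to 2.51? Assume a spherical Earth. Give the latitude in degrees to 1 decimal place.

70.0°

With standard parallel φ₀ = 30.9°, the equirectangular projection gives x = Rλ cos φ₀, y = Rφ, so h = 1 and k = cos 30.9° / cos φ.
k = cos φ₀ / cos φ = 2.51  ⇒  cos φ = cos 30.9° / 2.51 = 0.3419.
φ = arccos(0.3419) ≈ 70.0°.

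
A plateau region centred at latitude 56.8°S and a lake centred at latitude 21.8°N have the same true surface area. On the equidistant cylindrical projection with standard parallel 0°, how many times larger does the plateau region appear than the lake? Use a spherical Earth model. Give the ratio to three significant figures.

In the plate carrée (x = Rλ, y = Rφ), meridians are true-scale (h = 1) and parallels are stretched by k = sec φ.
Areal scale at 56.8°: h·k = 1.000 × 1.826 = 1.826.
Areal scale at 21.8°: h·k = 1.000 × 1.077 = 1.077.
Ratio = 1.826/1.077 ≈ 1.70.

1.70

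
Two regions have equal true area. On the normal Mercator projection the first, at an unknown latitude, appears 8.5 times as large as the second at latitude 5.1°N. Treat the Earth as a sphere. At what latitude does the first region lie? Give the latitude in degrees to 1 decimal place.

70.0°

On Mercator, (apparent₁)/(apparent₂) = sec²φ₁ / sec²φ₂ when true areas are equal.
cos²φ₂ / cos²φ₁ = 8.5  ⇒  cos φ₁ = cos 5.1° / √8.5 = 0.9960/2.915 = 0.3416.
φ₁ = arccos(0.3416) ≈ 70.0°.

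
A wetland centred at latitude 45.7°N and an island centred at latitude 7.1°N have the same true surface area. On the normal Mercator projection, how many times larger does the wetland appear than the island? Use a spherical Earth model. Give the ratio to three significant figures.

2.02

Mercator is conformal with k = sec φ, so areal scale = k² = sec²φ.
At 45.7°: sec²(45.7°) = 1/0.6984² = 2.050.
At 7.1°: sec²(7.1°) = 1/0.9923² = 1.016.
Ratio = 2.050/1.016 = cos²(7.1°)/cos²(45.7°) ≈ 2.02.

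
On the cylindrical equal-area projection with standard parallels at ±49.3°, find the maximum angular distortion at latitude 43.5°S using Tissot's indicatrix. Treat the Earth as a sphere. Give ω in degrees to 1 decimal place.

Cylindrical equal-area (φ₀ = 49.3°): h = cos φ / cos 49.3° along meridians, k = cos 49.3° / cos φ along parallels; h·k = 1.
At 43.5°: h = 1.112, k = 0.8990; principal scales a = 1.112, b = 0.8990.
sin(ω/2) = (a − b)/(a + b) = 0.2134/2.011 = 0.1061, so ω = 2 arcsin(0.1061) ≈ 12.2°.

12.2°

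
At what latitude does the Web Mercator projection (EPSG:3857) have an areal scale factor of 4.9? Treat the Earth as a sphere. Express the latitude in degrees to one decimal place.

Mercator areal scale is sec²φ.
sec²φ = 4.9  ⇒  cos²φ = 0.2041  ⇒  cos φ = 0.4518.
φ = arccos(0.4518) ≈ 63.1°.

63.1°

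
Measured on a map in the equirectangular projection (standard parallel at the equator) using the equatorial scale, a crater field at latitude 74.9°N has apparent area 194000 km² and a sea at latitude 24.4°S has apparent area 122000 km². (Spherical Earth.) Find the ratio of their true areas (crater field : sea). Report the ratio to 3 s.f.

Plate carrée has h = 1 and k = sec φ, giving areal scale sec φ; true area = (apparent area) · cos φ.
True area of crater field: 194000 × cos(74.9°) = 194000 × 0.2605 = 50540 km².
True area of sea: 122000 × cos(24.4°) = 122000 × 0.9107 = 111100 km².
Ratio = 50540 / 111100 ≈ 0.455.

0.455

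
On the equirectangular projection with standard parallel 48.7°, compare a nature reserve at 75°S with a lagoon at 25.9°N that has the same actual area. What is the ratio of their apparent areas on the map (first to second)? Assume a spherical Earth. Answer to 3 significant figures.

3.48

With standard parallel φ₀ = 48.7°, the equirectangular projection gives x = Rλ cos φ₀, y = Rφ, so h = 1 and k = cos 48.7° / cos φ.
Areal scale at 75°: h·k = 1.000 × 2.550 = 2.550.
Areal scale at 25.9°: h·k = 1.000 × 0.7337 = 0.7337.
Ratio = 2.550/0.7337 ≈ 3.48.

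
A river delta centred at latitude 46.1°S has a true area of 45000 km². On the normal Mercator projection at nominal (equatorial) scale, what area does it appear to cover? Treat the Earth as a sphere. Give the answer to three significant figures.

93600 km²

For Mercator, h = k = sec φ (a conformal cylindrical projection has a single point scale, 1/cos φ).
Areal scale = k² = sec²φ = 1/cos²(46.1°) = 1/0.6934² = 2.080.
Apparent area = 45000 × 2.080 ≈ 93600 km².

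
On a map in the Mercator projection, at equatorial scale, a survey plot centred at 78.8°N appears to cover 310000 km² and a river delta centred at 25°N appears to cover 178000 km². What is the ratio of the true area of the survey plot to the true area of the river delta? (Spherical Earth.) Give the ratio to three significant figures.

On Mercator the areal scale is sec²φ, so true area = apparent × cos²φ.
True area of survey plot: 310000 × cos²(78.8°) = 310000 × 0.03773 = 11700 km².
True area of river delta: 178000 × cos²(25°) = 178000 × 0.8214 = 146200 km².
Ratio = 11700 / 146200 ≈ 0.0800.

0.0800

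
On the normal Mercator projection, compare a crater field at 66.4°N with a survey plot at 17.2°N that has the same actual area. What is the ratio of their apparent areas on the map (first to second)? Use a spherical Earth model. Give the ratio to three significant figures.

5.69

Mercator is conformal with k = sec φ, so areal scale = k² = sec²φ.
At 66.4°: sec²(66.4°) = 1/0.4003² = 6.239.
At 17.2°: sec²(17.2°) = 1/0.9553² = 1.096.
Ratio = 6.239/1.096 = cos²(17.2°)/cos²(66.4°) ≈ 5.69.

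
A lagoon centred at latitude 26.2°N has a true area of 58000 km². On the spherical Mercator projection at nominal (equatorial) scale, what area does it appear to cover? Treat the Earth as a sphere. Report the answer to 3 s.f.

72000 km²

Mercator is conformal, so the point scale is isotropic: h = k = sec φ = 1/cos φ.
Areal scale = k² = sec²φ = 1/cos²(26.2°) = 1/0.8973² = 1.242.
Apparent area = 58000 × 1.242 ≈ 72000 km².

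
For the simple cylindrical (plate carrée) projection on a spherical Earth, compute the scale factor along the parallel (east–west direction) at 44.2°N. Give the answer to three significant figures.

1.39

Plate carrée maps x = Rλ, y = Rφ. The meridian scale is h = 1 and the parallel scale is k = 1/cos φ = sec φ.
k = 1/cos 44.2° = 1/0.7169 = 1.395.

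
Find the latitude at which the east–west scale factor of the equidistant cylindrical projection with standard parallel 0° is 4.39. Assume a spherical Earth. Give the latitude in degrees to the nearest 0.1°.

76.8°

Plate carrée: h = 1, k = sec φ along parallels.
sec φ = 4.39  ⇒  cos φ = 0.2278  ⇒  φ ≈ 76.8°.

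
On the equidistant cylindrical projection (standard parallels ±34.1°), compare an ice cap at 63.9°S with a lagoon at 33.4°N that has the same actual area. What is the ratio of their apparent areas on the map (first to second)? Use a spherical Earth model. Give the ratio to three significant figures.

With standard parallel φ₀ = 34.1°, the equirectangular projection gives x = Rλ cos φ₀, y = Rφ, so h = 1 and k = cos 34.1° / cos φ.
Areal scale at 63.9°: h·k = 1.000 × 1.882 = 1.882.
Areal scale at 33.4°: h·k = 1.000 × 0.9919 = 0.9919.
Ratio = 1.882/0.9919 ≈ 1.90.

1.90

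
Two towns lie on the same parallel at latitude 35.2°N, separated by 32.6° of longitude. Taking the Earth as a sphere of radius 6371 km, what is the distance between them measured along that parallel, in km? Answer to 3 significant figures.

2960 km

Arc length along a parallel = R cos φ · Δλ (with Δλ in radians).
= 6371 × cos 35.2° × (32.6° × π/180) = 6371 × 0.8171 × 0.5690 ≈ 2960 km.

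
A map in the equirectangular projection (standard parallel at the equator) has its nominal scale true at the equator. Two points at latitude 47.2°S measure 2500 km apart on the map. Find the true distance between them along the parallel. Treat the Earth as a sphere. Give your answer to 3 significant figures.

Plate carrée maps x = Rλ, y = Rφ. The meridian scale is h = 1 and the parallel scale is k = 1/cos φ = sec φ.
Along the parallel at 47.2°, map distances are exaggerated by k = sec 47.2° = 1.472.
True distance = 2500 / 1.472 = 2500 × cos 47.2° ≈ 1700 km.

1700 km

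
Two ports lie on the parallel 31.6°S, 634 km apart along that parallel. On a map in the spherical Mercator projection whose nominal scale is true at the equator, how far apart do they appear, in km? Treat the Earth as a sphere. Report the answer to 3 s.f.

Mercator is conformal, so the point scale is isotropic: h = k = sec φ = 1/cos φ.
Along the parallel, k = sec 31.6° = 1/0.8517 = 1.174.
Map distance = 634 × 1.174 ≈ 744 km.

744 km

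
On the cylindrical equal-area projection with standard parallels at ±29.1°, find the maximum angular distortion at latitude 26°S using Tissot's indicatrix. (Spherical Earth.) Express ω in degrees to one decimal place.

A cylindrical equal-area projection with standard parallel φ₀ has meridian scale h = cos φ / cos φ₀ and parallel scale k = cos φ₀ / cos φ (so areas are preserved, h·k = 1).
At 26°: h = 1.029, k = 0.9722; principal scales a = 1.029, b = 0.9722.
sin(ω/2) = (a − b)/(a + b) = 0.05648/2.001 = 0.02823, so ω = 2 arcsin(0.02823) ≈ 3.2°.

3.2°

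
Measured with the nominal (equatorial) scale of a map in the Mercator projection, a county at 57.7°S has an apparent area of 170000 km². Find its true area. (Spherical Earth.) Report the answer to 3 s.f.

48500 km²

Mercator is conformal, so the point scale is isotropic: h = k = sec φ = 1/cos φ.
Areal scale = k² = sec²φ = 1/cos²(57.7°) = 1/0.5344² = 3.502.
True area = apparent / (areal scale) = 170000 / 3.502 ≈ 48500 km².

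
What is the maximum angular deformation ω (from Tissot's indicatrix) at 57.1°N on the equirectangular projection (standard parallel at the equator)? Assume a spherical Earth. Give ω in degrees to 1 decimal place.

34.4°

For the equirectangular projection with φ₀ = 0 (plate carrée), h = 1 along meridians and k = sec φ along parallels.
At 57.1°: h = 1.000, k = 1.841; principal scales a = 1.841, b = 1.000.
sin(ω/2) = (a − b)/(a + b) = 0.8410/2.841 = 0.2960, so ω = 2 arcsin(0.2960) ≈ 34.4°.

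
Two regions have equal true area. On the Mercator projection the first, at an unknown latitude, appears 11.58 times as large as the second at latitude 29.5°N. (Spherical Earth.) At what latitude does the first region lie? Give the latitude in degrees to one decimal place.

Mercator areal scale is sec²φ, so apparent-area ratio = sec²φ₁ / sec²φ₂ = cos²φ₂ / cos²φ₁.
cos²φ₂ / cos²φ₁ = 11.58  ⇒  cos φ₁ = cos 29.5° / √11.58 = 0.8704/3.403 = 0.2558.
φ₁ = arccos(0.2558) ≈ 75.2°.

75.2°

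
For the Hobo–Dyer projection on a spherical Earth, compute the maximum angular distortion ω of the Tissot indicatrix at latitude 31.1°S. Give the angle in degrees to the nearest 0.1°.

The Hobo–Dyer projection is cylindrical equal-area with φ₀ = 37.5°. Cylindrical equal-area (φ₀ = 37.5°): h = cos φ / cos 37.5° along meridians, k = cos 37.5° / cos φ along parallels; h·k = 1.
At 31.1°: h = 1.079, k = 0.9265; principal scales a = 1.079, b = 0.9265.
sin(ω/2) = (a − b)/(a + b) = 0.1528/2.006 = 0.07617, so ω = 2 arcsin(0.07617) ≈ 8.7°.

8.7°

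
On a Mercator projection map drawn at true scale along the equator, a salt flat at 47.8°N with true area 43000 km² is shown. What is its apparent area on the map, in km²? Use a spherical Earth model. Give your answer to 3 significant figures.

95300 km²

The Mercator projection is conformal; its linear scale factor is the same in every direction and equals sec φ = 1/cos φ.
Areal scale = k² = sec²φ = 1/cos²(47.8°) = 1/0.6717² = 2.216.
Apparent area = 43000 × 2.216 ≈ 95300 km².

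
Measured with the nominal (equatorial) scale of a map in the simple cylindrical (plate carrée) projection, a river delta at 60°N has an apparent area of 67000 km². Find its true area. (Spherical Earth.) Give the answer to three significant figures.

33500 km²

Plate carrée maps x = Rλ, y = Rφ. The meridian scale is h = 1 and the parallel scale is k = 1/cos φ = sec φ.
Areal scale = h·k = 1 × sec φ; at 60°, h = 1.000, k = 2.000, so h·k = 2.000.
True area = apparent / (areal scale) = 67000 / 2.000 ≈ 33500 km².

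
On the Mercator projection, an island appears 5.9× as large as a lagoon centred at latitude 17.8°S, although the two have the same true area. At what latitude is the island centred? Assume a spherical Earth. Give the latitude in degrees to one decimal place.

66.9°

Mercator areal scale is sec²φ, so apparent-area ratio = sec²φ₁ / sec²φ₂ = cos²φ₂ / cos²φ₁.
cos²φ₂ / cos²φ₁ = 5.9  ⇒  cos φ₁ = cos 17.8° / √5.9 = 0.9521/2.429 = 0.3920.
φ₁ = arccos(0.3920) ≈ 66.9°.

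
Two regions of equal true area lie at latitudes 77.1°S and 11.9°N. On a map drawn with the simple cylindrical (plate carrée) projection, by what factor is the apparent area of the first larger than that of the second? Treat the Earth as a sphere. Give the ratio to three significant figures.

4.38

Plate carrée maps x = Rλ, y = Rφ. The meridian scale is h = 1 and the parallel scale is k = 1/cos φ = sec φ.
Areal scale at 77.1°: h·k = 1.000 × 4.479 = 4.479.
Areal scale at 11.9°: h·k = 1.000 × 1.022 = 1.022.
Ratio = 4.479/1.022 ≈ 4.38.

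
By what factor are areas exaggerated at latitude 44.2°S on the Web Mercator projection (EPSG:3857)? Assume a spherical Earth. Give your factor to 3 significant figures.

1.95

Mercator is conformal, so the point scale is isotropic: h = k = sec φ = 1/cos φ.
Areal scale = k² = sec²φ = 1/cos²(44.2°) = 1/0.7169² = 1.946.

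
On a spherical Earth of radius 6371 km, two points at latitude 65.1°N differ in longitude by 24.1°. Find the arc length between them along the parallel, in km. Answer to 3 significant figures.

1130 km

Arc length along a parallel = R cos φ · Δλ (with Δλ in radians).
= 6371 × cos 65.1° × (24.1° × π/180) = 6371 × 0.4210 × 0.4206 ≈ 1130 km.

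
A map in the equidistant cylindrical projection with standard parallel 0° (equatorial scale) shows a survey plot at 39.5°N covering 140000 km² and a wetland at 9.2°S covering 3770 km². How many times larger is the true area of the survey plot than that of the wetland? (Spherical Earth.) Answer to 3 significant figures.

Plate carrée has h = 1 and k = sec φ, giving areal scale sec φ; true area = (apparent area) · cos φ.
True area of survey plot: 140000 × cos(39.5°) = 140000 × 0.7716 = 108000 km².
True area of wetland: 3770 × cos(9.2°) = 3770 × 0.9871 = 3722 km².
Ratio = 108000 / 3722 ≈ 29.0.

29.0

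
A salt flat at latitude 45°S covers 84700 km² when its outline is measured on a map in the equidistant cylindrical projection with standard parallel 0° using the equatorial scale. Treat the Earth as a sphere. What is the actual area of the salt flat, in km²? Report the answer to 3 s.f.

Plate carrée maps x = Rλ, y = Rφ. The meridian scale is h = 1 and the parallel scale is k = 1/cos φ = sec φ.
Areal scale = h·k = 1 × sec φ; at 45°, h = 1.000, k = 1.414, so h·k = 1.414.
True area = apparent / (areal scale) = 84700 / 1.414 ≈ 59900 km².

59900 km²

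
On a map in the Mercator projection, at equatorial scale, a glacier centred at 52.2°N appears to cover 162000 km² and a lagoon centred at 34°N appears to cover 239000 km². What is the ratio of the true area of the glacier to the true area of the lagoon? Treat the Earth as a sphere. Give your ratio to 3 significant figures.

0.370

Mercator's areal exaggeration is sec²φ; hence true area = (apparent area) · cos²φ.
True area of glacier: 162000 × cos²(52.2°) = 162000 × 0.3757 = 60860 km².
True area of lagoon: 239000 × cos²(34°) = 239000 × 0.6873 = 164300 km².
Ratio = 60860 / 164300 ≈ 0.370.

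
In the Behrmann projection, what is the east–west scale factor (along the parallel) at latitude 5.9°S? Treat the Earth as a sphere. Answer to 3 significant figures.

The Behrmann projection is cylindrical equal-area with φ₀ = 30°. Cylindrical equal-area (φ₀ = 30°): h = cos φ / cos 30° along meridians, k = cos 30° / cos φ along parallels; h·k = 1.
k = cos 30° / cos 5.9° = 0.8660/0.9947 = 0.8706.

0.871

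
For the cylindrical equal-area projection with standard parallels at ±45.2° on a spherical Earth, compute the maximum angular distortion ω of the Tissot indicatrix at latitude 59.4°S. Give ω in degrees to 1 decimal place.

36.6°

Cylindrical equal-area (φ₀ = 45.2°): h = cos φ / cos 45.2° along meridians, k = cos 45.2° / cos φ along parallels; h·k = 1.
At 59.4°: h = 0.7224, k = 1.384; principal scales a = 1.384, b = 0.7224.
sin(ω/2) = (a − b)/(a + b) = 0.6618/2.107 = 0.3142, so ω = 2 arcsin(0.3142) ≈ 36.6°.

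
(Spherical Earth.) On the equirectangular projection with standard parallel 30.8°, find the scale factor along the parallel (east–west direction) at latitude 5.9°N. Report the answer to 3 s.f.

0.864

With standard parallel φ₀ = 30.8°, the equirectangular projection gives x = Rλ cos φ₀, y = Rφ, so h = 1 and k = cos 30.8° / cos φ.
k = cos 30.8° / cos 5.9° = 0.8590/0.9947 = 0.8635.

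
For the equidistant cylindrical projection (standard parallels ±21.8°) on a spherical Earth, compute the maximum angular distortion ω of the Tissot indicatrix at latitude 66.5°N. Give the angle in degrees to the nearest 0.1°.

47.0°

In the equirectangular projection with standard parallel φ₀ = 21.8° (x = Rλ cos φ₀, y = Rφ), meridians are true-scale (h = 1) and the parallel scale is k = cos φ₀ / cos φ.
At 66.5°: h = 1.000, k = 2.328; principal scales a = 2.328, b = 1.000.
sin(ω/2) = (a − b)/(a + b) = 1.328/3.328 = 0.3991, so ω = 2 arcsin(0.3991) ≈ 47.0°.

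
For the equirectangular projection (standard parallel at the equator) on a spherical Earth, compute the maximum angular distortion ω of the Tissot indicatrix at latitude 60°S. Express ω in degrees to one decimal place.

In the plate carrée (x = Rλ, y = Rφ), meridians are true-scale (h = 1) and parallels are stretched by k = sec φ.
At 60°: h = 1.000, k = 2.000; principal scales a = 2.000, b = 1.000.
sin(ω/2) = (a − b)/(a + b) = 1.0000/3.000 = 0.3333, so ω = 2 arcsin(0.3333) ≈ 38.9°.

38.9°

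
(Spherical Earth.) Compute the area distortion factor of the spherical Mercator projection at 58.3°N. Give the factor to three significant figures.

3.62

Mercator is conformal, so the point scale is isotropic: h = k = sec φ = 1/cos φ.
Areal scale = k² = sec²φ = 1/cos²(58.3°) = 1/0.5255² = 3.622.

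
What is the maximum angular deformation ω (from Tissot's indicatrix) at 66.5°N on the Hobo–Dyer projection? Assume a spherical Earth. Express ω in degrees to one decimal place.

The Hobo–Dyer projection is cylindrical equal-area with φ₀ = 37.5°. For cylindrical equal-area with standard parallel φ₀, h = cos φ / cos φ₀ and k = cos φ₀ / cos φ, so h·k = 1.
At 66.5°: h = 0.5026, k = 1.990; principal scales a = 1.990, b = 0.5026.
sin(ω/2) = (a − b)/(a + b) = 1.487/2.492 = 0.5967, so ω = 2 arcsin(0.5967) ≈ 73.3°.

73.3°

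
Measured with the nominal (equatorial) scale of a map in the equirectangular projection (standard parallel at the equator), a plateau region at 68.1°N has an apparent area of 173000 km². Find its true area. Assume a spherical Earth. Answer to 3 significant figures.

64500 km²

For the equirectangular projection with φ₀ = 0 (plate carrée), h = 1 along meridians and k = sec φ along parallels.
Areal scale = h·k = 1 × sec φ; at 68.1°, h = 1.000, k = 2.681, so h·k = 2.681.
True area = apparent / (areal scale) = 173000 / 2.681 ≈ 64500 km².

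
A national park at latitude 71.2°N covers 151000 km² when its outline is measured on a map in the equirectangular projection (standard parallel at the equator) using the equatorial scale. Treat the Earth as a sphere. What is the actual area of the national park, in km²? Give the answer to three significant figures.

For the equirectangular projection with φ₀ = 0 (plate carrée), h = 1 along meridians and k = sec φ along parallels.
Areal scale = h·k = 1 × sec φ; at 71.2°, h = 1.000, k = 3.103, so h·k = 3.103.
True area = apparent / (areal scale) = 151000 / 3.103 ≈ 48700 km².

48700 km²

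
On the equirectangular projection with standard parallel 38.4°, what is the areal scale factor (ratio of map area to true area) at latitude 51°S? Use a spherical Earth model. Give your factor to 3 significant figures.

In the equirectangular projection with standard parallel φ₀ = 38.4° (x = Rλ cos φ₀, y = Rφ), meridians are true-scale (h = 1) and the parallel scale is k = cos φ₀ / cos φ.
Areal scale = h·k = 1 × cos φ₀ / cos φ; at 51°, h = 1.000, k = 1.245, so h·k = 1.245.

1.25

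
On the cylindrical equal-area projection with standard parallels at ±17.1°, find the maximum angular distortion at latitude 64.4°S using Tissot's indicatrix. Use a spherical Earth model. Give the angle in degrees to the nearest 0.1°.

A cylindrical equal-area projection with standard parallel φ₀ has meridian scale h = cos φ / cos φ₀ and parallel scale k = cos φ₀ / cos φ (so areas are preserved, h·k = 1).
At 64.4°: h = 0.4521, k = 2.212; principal scales a = 2.212, b = 0.4521.
sin(ω/2) = (a − b)/(a + b) = 1.760/2.664 = 0.6606, so ω = 2 arcsin(0.6606) ≈ 82.7°.

82.7°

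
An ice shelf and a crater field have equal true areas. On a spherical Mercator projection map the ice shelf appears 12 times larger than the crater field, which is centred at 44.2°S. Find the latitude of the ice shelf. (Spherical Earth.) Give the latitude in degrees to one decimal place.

For equal true areas on Mercator, apparent areas scale as sec²φ, so the ratio is cos²φ₂ / cos²φ₁.
cos²φ₂ / cos²φ₁ = 12  ⇒  cos φ₁ = cos 44.2° / √12 = 0.7169/3.464 = 0.2070.
φ₁ = arccos(0.2070) ≈ 78.1°.

78.1°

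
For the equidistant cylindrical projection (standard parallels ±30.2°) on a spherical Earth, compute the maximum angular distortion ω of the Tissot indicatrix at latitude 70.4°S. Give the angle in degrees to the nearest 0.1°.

In the equirectangular projection with standard parallel φ₀ = 30.2° (x = Rλ cos φ₀, y = Rφ), meridians are true-scale (h = 1) and the parallel scale is k = cos φ₀ / cos φ.
At 70.4°: h = 1.000, k = 2.576; principal scales a = 2.576, b = 1.000.
sin(ω/2) = (a − b)/(a + b) = 1.576/3.576 = 0.4408, so ω = 2 arcsin(0.4408) ≈ 52.3°.

52.3°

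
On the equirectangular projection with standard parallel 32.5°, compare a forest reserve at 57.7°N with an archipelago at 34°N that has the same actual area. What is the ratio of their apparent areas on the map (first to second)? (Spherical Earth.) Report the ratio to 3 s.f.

1.55

The equidistant cylindrical projection with φ₀ = 32.5° has h = 1 (meridians true) and k = cos φ₀ / cos φ along parallels.
Areal scale at 57.7°: h·k = 1.000 × 1.578 = 1.578.
Areal scale at 34°: h·k = 1.000 × 1.017 = 1.017.
Ratio = 1.578/1.017 ≈ 1.55.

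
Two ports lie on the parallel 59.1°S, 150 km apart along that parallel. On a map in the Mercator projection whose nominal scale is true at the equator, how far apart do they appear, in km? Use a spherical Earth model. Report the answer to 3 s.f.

For Mercator, h = k = sec φ (a conformal cylindrical projection has a single point scale, 1/cos φ).
Along the parallel, k = sec 59.1° = 1/0.5135 = 1.947.
Map distance = 150 × 1.947 ≈ 292 km.

292 km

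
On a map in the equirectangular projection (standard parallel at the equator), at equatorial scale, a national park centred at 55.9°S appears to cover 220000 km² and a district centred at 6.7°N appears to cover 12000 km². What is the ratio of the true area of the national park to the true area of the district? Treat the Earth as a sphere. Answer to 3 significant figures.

10.3

Plate carrée has h = 1 and k = sec φ, giving areal scale sec φ; true area = (apparent area) · cos φ.
True area of national park: 220000 × cos(55.9°) = 220000 × 0.5606 = 123300 km².
True area of district: 12000 × cos(6.7°) = 12000 × 0.9932 = 11920 km².
Ratio = 123300 / 11920 ≈ 10.3.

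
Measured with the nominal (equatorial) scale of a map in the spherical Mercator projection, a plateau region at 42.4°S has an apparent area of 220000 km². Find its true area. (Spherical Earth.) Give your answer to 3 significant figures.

The Mercator projection is conformal; its linear scale factor is the same in every direction and equals sec φ = 1/cos φ.
Areal scale = k² = sec²φ = 1/cos²(42.4°) = 1/0.7385² = 1.834.
True area = apparent / (areal scale) = 220000 / 1.834 ≈ 120000 km².

120000 km²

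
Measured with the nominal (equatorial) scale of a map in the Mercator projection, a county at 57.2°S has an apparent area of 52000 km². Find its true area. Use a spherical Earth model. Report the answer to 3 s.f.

For Mercator, h = k = sec φ (a conformal cylindrical projection has a single point scale, 1/cos φ).
Areal scale = k² = sec²φ = 1/cos²(57.2°) = 1/0.5417² = 3.408.
True area = apparent / (areal scale) = 52000 / 3.408 ≈ 15300 km².

15300 km²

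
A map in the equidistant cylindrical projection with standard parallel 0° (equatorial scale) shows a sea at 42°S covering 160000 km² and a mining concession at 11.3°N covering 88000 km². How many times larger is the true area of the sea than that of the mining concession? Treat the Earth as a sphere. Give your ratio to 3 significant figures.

1.38

On the plate carrée, areal scale = h·k = 1 × sec φ, so true area = apparent × cos φ.
True area of sea: 160000 × cos(42°) = 160000 × 0.7431 = 118900 km².
True area of mining concession: 88000 × cos(11.3°) = 88000 × 0.9806 = 86290 km².
Ratio = 118900 / 86290 ≈ 1.38.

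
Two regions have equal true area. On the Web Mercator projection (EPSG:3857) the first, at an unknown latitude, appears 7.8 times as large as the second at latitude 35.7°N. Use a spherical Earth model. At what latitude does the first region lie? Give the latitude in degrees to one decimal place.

On Mercator, (apparent₁)/(apparent₂) = sec²φ₁ / sec²φ₂ when true areas are equal.
cos²φ₂ / cos²φ₁ = 7.8  ⇒  cos φ₁ = cos 35.7° / √7.8 = 0.8121/2.793 = 0.2908.
φ₁ = arccos(0.2908) ≈ 73.1°.

73.1°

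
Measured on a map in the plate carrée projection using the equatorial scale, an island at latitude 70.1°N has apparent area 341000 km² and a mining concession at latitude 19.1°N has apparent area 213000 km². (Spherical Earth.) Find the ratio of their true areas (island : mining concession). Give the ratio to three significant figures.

0.577

Plate carrée has h = 1 and k = sec φ, giving areal scale sec φ; true area = (apparent area) · cos φ.
True area of island: 341000 × cos(70.1°) = 341000 × 0.3404 = 116100 km².
True area of mining concession: 213000 × cos(19.1°) = 213000 × 0.9449 = 201300 km².
Ratio = 116100 / 201300 ≈ 0.577.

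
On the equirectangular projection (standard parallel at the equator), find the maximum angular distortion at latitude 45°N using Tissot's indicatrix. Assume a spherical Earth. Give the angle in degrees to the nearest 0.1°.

19.8°

In the plate carrée (x = Rλ, y = Rφ), meridians are true-scale (h = 1) and parallels are stretched by k = sec φ.
At 45°: h = 1.000, k = 1.414; principal scales a = 1.414, b = 1.000.
sin(ω/2) = (a − b)/(a + b) = 0.4142/2.414 = 0.1716, so ω = 2 arcsin(0.1716) ≈ 19.8°.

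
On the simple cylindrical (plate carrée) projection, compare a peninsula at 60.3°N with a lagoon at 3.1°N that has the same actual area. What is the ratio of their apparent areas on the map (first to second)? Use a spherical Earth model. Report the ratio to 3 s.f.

2.02

Plate carrée maps x = Rλ, y = Rφ. The meridian scale is h = 1 and the parallel scale is k = 1/cos φ = sec φ.
Areal scale at 60.3°: h·k = 1.000 × 2.018 = 2.018.
Areal scale at 3.1°: h·k = 1.000 × 1.001 = 1.001.
Ratio = 2.018/1.001 ≈ 2.02.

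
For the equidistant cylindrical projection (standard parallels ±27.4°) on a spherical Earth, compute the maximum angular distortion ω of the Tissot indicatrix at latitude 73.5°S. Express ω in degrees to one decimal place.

In the equirectangular projection with standard parallel φ₀ = 27.4° (x = Rλ cos φ₀, y = Rφ), meridians are true-scale (h = 1) and the parallel scale is k = cos φ₀ / cos φ.
At 73.5°: h = 1.000, k = 3.126; principal scales a = 3.126, b = 1.000.
sin(ω/2) = (a − b)/(a + b) = 2.126/4.126 = 0.5153, so ω = 2 arcsin(0.5153) ≈ 62.0°.

62.0°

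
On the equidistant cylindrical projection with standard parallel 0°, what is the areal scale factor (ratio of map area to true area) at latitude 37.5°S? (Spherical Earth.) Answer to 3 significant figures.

Plate carrée maps x = Rλ, y = Rφ. The meridian scale is h = 1 and the parallel scale is k = 1/cos φ = sec φ.
Areal scale = h·k = 1 × sec φ; at 37.5°, h = 1.000, k = 1.260, so h·k = 1.260.

1.26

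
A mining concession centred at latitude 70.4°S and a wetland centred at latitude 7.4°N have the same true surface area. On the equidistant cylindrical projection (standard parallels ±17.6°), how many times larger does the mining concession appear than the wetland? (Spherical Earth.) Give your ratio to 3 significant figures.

In the equirectangular projection with standard parallel φ₀ = 17.6° (x = Rλ cos φ₀, y = Rφ), meridians are true-scale (h = 1) and the parallel scale is k = cos φ₀ / cos φ.
Areal scale at 70.4°: h·k = 1.000 × 2.842 = 2.842.
Areal scale at 7.4°: h·k = 1.000 × 0.9612 = 0.9612.
Ratio = 2.842/0.9612 ≈ 2.96.

2.96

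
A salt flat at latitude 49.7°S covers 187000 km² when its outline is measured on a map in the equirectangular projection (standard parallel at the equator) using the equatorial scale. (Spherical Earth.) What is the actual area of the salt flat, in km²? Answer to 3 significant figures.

121000 km²

Plate carrée maps x = Rλ, y = Rφ. The meridian scale is h = 1 and the parallel scale is k = 1/cos φ = sec φ.
Areal scale = h·k = 1 × sec φ; at 49.7°, h = 1.000, k = 1.546, so h·k = 1.546.
True area = apparent / (areal scale) = 187000 / 1.546 ≈ 121000 km².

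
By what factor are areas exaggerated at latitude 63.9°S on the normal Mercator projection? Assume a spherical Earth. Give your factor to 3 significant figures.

The Mercator projection is conformal; its linear scale factor is the same in every direction and equals sec φ = 1/cos φ.
Areal scale = k² = sec²φ = 1/cos²(63.9°) = 1/0.4399² = 5.167.

5.17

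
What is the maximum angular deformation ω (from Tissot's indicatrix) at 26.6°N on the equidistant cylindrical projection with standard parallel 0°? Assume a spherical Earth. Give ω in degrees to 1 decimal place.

In the plate carrée (x = Rλ, y = Rφ), meridians are true-scale (h = 1) and parallels are stretched by k = sec φ.
At 26.6°: h = 1.000, k = 1.118; principal scales a = 1.118, b = 1.000.
sin(ω/2) = (a − b)/(a + b) = 0.1184/2.118 = 0.05588, so ω = 2 arcsin(0.05588) ≈ 6.4°.

6.4°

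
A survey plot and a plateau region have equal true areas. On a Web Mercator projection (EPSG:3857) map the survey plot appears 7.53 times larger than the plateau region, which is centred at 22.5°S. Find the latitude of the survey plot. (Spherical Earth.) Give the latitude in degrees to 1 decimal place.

70.3°

For equal true areas on Mercator, apparent areas scale as sec²φ, so the ratio is cos²φ₂ / cos²φ₁.
cos²φ₂ / cos²φ₁ = 7.53  ⇒  cos φ₁ = cos 22.5° / √7.53 = 0.9239/2.744 = 0.3367.
φ₁ = arccos(0.3367) ≈ 70.3°.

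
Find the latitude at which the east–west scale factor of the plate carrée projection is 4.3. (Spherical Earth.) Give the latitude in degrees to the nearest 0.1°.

76.6°

Plate carrée: h = 1, k = sec φ along parallels.
sec φ = 4.3  ⇒  cos φ = 0.2326  ⇒  φ ≈ 76.6°.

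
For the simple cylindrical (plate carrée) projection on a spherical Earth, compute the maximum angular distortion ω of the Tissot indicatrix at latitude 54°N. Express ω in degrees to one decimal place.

Plate carrée maps x = Rλ, y = Rφ. The meridian scale is h = 1 and the parallel scale is k = 1/cos φ = sec φ.
At 54°: h = 1.000, k = 1.701; principal scales a = 1.701, b = 1.000.
sin(ω/2) = (a − b)/(a + b) = 0.7013/2.701 = 0.2596, so ω = 2 arcsin(0.2596) ≈ 30.1°.

30.1°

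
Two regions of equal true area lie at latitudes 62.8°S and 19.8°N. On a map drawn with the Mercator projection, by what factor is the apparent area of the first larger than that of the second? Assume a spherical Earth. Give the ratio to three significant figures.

4.24

Mercator areal scale is sec²φ.
At 62.8°: sec²(62.8°) = 1/0.4571² = 4.786.
At 19.8°: sec²(19.8°) = 1/0.9409² = 1.130.
Ratio = 4.786/1.130 = cos²(19.8°)/cos²(62.8°) ≈ 4.24.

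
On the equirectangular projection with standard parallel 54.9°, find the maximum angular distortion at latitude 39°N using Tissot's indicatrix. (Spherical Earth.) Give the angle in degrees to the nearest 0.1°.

The equidistant cylindrical projection with φ₀ = 54.9° has h = 1 (meridians true) and k = cos φ₀ / cos φ along parallels.
At 39°: h = 1.000, k = 0.7399; principal scales a = 1.000, b = 0.7399.
sin(ω/2) = (a − b)/(a + b) = 0.2601/1.740 = 0.1495, so ω = 2 arcsin(0.1495) ≈ 17.2°.

17.2°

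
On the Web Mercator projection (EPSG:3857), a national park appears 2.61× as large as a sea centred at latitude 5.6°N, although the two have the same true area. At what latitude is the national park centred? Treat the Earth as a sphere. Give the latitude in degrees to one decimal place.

Mercator areal scale is sec²φ, so apparent-area ratio = sec²φ₁ / sec²φ₂ = cos²φ₂ / cos²φ₁.
cos²φ₂ / cos²φ₁ = 2.61  ⇒  cos φ₁ = cos 5.6° / √2.61 = 0.9952/1.616 = 0.6160.
φ₁ = arccos(0.6160) ≈ 52.0°.

52.0°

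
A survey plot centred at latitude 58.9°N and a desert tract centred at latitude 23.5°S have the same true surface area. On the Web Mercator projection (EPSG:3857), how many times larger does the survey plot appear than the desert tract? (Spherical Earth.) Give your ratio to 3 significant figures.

On Mercator, area is exaggerated by sec²φ = 1/cos²φ.
At 58.9°: sec²(58.9°) = 1/0.5165² = 3.748.
At 23.5°: sec²(23.5°) = 1/0.9171² = 1.189.
Ratio = 3.748/1.189 = cos²(23.5°)/cos²(58.9°) ≈ 3.15.

3.15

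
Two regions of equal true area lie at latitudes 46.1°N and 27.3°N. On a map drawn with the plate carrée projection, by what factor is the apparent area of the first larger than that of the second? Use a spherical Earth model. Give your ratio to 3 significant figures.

1.28

For the equirectangular projection with φ₀ = 0 (plate carrée), h = 1 along meridians and k = sec φ along parallels.
Areal scale at 46.1°: h·k = 1.000 × 1.442 = 1.442.
Areal scale at 27.3°: h·k = 1.000 × 1.125 = 1.125.
Ratio = 1.442/1.125 ≈ 1.28.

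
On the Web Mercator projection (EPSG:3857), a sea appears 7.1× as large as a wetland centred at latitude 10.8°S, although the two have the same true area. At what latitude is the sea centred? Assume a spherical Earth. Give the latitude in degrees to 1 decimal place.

Mercator areal scale is sec²φ, so apparent-area ratio = sec²φ₁ / sec²φ₂ = cos²φ₂ / cos²φ₁.
cos²φ₂ / cos²φ₁ = 7.1  ⇒  cos φ₁ = cos 10.8° / √7.1 = 0.9823/2.665 = 0.3686.
φ₁ = arccos(0.3686) ≈ 68.4°.

68.4°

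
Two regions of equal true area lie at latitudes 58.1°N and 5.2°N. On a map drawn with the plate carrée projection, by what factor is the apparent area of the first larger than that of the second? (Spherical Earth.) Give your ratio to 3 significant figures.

In the plate carrée (x = Rλ, y = Rφ), meridians are true-scale (h = 1) and parallels are stretched by k = sec φ.
Areal scale at 58.1°: h·k = 1.000 × 1.892 = 1.892.
Areal scale at 5.2°: h·k = 1.000 × 1.004 = 1.004.
Ratio = 1.892/1.004 ≈ 1.88.

1.88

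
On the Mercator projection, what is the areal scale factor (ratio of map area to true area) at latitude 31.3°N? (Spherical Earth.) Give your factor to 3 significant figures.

The Mercator projection is conformal; its linear scale factor is the same in every direction and equals sec φ = 1/cos φ.
Areal scale = k² = sec²φ = 1/cos²(31.3°) = 1/0.8545² = 1.370.

1.37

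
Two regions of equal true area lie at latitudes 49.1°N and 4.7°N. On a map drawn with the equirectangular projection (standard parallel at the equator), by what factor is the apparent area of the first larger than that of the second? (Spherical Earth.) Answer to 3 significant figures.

1.52

Plate carrée maps x = Rλ, y = Rφ. The meridian scale is h = 1 and the parallel scale is k = 1/cos φ = sec φ.
Areal scale at 49.1°: h·k = 1.000 × 1.527 = 1.527.
Areal scale at 4.7°: h·k = 1.000 × 1.003 = 1.003.
Ratio = 1.527/1.003 ≈ 1.52.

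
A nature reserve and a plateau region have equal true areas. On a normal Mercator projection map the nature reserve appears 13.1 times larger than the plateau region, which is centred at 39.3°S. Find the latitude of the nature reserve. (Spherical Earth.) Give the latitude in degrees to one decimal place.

For equal true areas on Mercator, apparent areas scale as sec²φ, so the ratio is cos²φ₂ / cos²φ₁.
cos²φ₂ / cos²φ₁ = 13.1  ⇒  cos φ₁ = cos 39.3° / √13.1 = 0.7738/3.619 = 0.2138.
φ₁ = arccos(0.2138) ≈ 77.7°.

77.7°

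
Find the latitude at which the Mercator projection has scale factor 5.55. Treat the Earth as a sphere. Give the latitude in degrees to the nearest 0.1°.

Mercator scale is k = sec φ = 1/cos φ.
1/cos φ = 5.55  ⇒  cos φ = 0.1802  ⇒  φ = arccos(0.1802) ≈ 79.6°.

79.6°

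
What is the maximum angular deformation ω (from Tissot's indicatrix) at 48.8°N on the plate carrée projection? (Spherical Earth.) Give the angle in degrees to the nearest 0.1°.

23.7°

Plate carrée maps x = Rλ, y = Rφ. The meridian scale is h = 1 and the parallel scale is k = 1/cos φ = sec φ.
At 48.8°: h = 1.000, k = 1.518; principal scales a = 1.518, b = 1.000.
sin(ω/2) = (a − b)/(a + b) = 0.5182/2.518 = 0.2058, so ω = 2 arcsin(0.2058) ≈ 23.7°.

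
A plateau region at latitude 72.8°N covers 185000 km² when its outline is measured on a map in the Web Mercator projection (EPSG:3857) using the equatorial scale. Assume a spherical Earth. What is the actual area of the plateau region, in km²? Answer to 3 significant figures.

Mercator is conformal, so the point scale is isotropic: h = k = sec φ = 1/cos φ.
Areal scale = k² = sec²φ = 1/cos²(72.8°) = 1/0.2957² = 11.44.
True area = apparent / (areal scale) = 185000 / 11.44 ≈ 16200 km².

16200 km²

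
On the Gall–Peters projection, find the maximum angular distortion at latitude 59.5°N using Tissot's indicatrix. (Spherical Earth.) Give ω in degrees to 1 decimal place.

37.3°

The Gall–Peters projection is cylindrical equal-area with φ₀ = 45°. Cylindrical equal-area (φ₀ = 45°): h = cos φ / cos 45° along meridians, k = cos 45° / cos φ along parallels; h·k = 1.
At 59.5°: h = 0.7178, k = 1.393; principal scales a = 1.393, b = 0.7178.
sin(ω/2) = (a − b)/(a + b) = 0.6754/2.111 = 0.3200, so ω = 2 arcsin(0.3200) ≈ 37.3°.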